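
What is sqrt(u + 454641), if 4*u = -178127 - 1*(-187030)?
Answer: sqrt(1827467)/2 ≈ 675.92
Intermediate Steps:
u = 8903/4 (u = (-178127 - 1*(-187030))/4 = (-178127 + 187030)/4 = (1/4)*8903 = 8903/4 ≈ 2225.8)
sqrt(u + 454641) = sqrt(8903/4 + 454641) = sqrt(1827467/4) = sqrt(1827467)/2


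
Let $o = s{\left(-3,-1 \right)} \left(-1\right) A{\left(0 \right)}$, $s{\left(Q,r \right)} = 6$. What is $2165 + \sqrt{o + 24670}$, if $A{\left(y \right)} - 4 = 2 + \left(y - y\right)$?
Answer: $2165 + \sqrt{24634} \approx 2322.0$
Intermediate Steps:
$A{\left(y \right)} = 6$ ($A{\left(y \right)} = 4 + \left(2 + \left(y - y\right)\right) = 4 + \left(2 + 0\right) = 4 + 2 = 6$)
$o = -36$ ($o = 6 \left(-1\right) 6 = \left(-6\right) 6 = -36$)
$2165 + \sqrt{o + 24670} = 2165 + \sqrt{-36 + 24670} = 2165 + \sqrt{24634}$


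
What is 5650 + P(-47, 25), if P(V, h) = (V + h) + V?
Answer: 5581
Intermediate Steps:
P(V, h) = h + 2*V
5650 + P(-47, 25) = 5650 + (25 + 2*(-47)) = 5650 + (25 - 94) = 5650 - 69 = 5581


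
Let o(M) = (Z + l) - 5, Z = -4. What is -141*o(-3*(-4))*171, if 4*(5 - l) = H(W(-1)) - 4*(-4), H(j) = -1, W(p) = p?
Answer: 747441/4 ≈ 1.8686e+5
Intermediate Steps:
l = 5/4 (l = 5 - (-1 - 4*(-4))/4 = 5 - (-1 + 16)/4 = 5 - ¼*15 = 5 - 15/4 = 5/4 ≈ 1.2500)
o(M) = -31/4 (o(M) = (-4 + 5/4) - 5 = -11/4 - 5 = -31/4)
-141*o(-3*(-4))*171 = -141*(-31/4)*171 = (4371/4)*171 = 747441/4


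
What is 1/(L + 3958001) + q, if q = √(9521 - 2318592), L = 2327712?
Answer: 1/6285713 + I*√2309071 ≈ 1.5909e-7 + 1519.6*I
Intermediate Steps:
q = I*√2309071 (q = √(-2309071) = I*√2309071 ≈ 1519.6*I)
1/(L + 3958001) + q = 1/(2327712 + 3958001) + I*√2309071 = 1/6285713 + I*√2309071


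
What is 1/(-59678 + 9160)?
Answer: -1/50518 ≈ -1.9795e-5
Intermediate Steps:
1/(-59678 + 9160) = 1/(-50518) = -1/50518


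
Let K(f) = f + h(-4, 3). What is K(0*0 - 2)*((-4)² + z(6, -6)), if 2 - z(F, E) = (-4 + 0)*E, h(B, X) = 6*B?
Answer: 156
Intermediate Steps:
z(F, E) = 2 + 4*E (z(F, E) = 2 - (-4 + 0)*E = 2 - (-4)*E = 2 + 4*E)
K(f) = -24 + f (K(f) = f + 6*(-4) = f - 24 = -24 + f)
K(0*0 - 2)*((-4)² + z(6, -6)) = (-24 + (0*0 - 2))*((-4)² + (2 + 4*(-6))) = (-24 + (0 - 2))*(16 + (2 - 24)) = (-24 - 2)*(16 - 22) = -26*(-6) = 156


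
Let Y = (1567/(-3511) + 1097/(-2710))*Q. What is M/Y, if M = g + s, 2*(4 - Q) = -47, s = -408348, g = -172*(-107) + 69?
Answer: 1483834619500/89079507 ≈ 16657.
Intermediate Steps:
g = 18473 (g = 18404 + 69 = 18473)
Q = 55/2 (Q = 4 - ½*(-47) = 4 + 47/2 = 55/2 ≈ 27.500)
M = -389875 (M = 18473 - 408348 = -389875)
Y = -89079507/3805924 (Y = (1567/(-3511) + 1097/(-2710))*(55/2) = (1567*(-1/3511) + 1097*(-1/2710))*(55/2) = (-1567/3511 - 1097/2710)*(55/2) = -8098137/9514810*55/2 = -89079507/3805924 ≈ -23.405)
M/Y = -389875/(-89079507/3805924) = -389875*(-3805924/89079507) = 1483834619500/89079507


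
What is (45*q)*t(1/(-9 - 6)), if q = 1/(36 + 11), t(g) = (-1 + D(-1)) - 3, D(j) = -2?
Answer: -270/47 ≈ -5.7447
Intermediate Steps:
t(g) = -6 (t(g) = (-1 - 2) - 3 = -3 - 3 = -6)
q = 1/47 ≈ 0.021277
(45*q)*t(1/(-9 - 6)) = (45*(1/47))*(-6) = (45/47)*(-6) = -270/47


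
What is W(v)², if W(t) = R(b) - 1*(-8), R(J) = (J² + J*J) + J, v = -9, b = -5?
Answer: 2809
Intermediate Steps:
R(J) = J + 2*J² (R(J) = (J² + J²) + J = 2*J² + J = J + 2*J²)
W(t) = 53 (W(t) = -5*(1 + 2*(-5)) - 1*(-8) = -5*(1 - 10) + 8 = -5*(-9) + 8 = 45 + 8 = 53)
W(v)² = 53² = 2809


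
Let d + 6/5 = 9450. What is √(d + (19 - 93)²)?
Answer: 8*√5830/5 ≈ 122.17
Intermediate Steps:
d = 47244/5 (d = -6/5 + 9450 = 47244/5 ≈ 9448.8)
√(d + (19 - 93)²) = √(47244/5 + (19 - 93)²) = √(47244/5 + (-74)²) = √(47244/5 + 5476) = √(74624/5) = 8*√5830/5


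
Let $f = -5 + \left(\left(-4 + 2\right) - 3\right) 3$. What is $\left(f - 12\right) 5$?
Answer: $-160$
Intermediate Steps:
$f = -20$ ($f = -5 + \left(-2 - 3\right) 3 = -5 - 15 = -20$)
$\left(f - 12\right) 5 = \left(-20 - 12\right) 5 = \left(-32\right) 5 = -160$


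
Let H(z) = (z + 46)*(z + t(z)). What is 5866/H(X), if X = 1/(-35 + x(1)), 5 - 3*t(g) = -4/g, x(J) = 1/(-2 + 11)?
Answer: -15615831672/5492474195 ≈ -2.8431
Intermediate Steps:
x(J) = 1/9
t(g) = 5/3 + 4/(3*g) (t(g) = 5/3 - (-4)/(3*g) = 5/3 + 4/(3*g))
X = -9/314 (X = 1/(-35 + 1/9) = 1/(-314/9) = -9/314 ≈ -0.028662)
H(z) = (46 + z)*(z + (4 + 5*z)/(3*z)) (H(z) = (z + 46)*(z + (4 + 5*z)/(3*z)) = (46 + z)*(z + (4 + 5*z)/(3*z)))
5866/H(X) = 5866/(78 + (-9/314)**2 + (143/3)*(-9/314) + 184/(3*(-9/314))) = 5866/(78 + 81/98596 - 429/314 + (184/3)*(-314/9)) = 5866/(78 + 81/98596 - 429/314 - 57776/27) = 5866/(-5492474195/2662092) = 5866*(-2662092/5492474195) = -15615831672/5492474195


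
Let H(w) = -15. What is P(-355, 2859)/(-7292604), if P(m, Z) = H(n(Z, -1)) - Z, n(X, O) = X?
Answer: 479/1215434 ≈ 0.00039410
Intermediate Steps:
P(m, Z) = -15 - Z
P(-355, 2859)/(-7292604) = (-15 - 1*2859)/(-7292604) = (-15 - 2859)*(-1/7292604) = -2874*(-1/7292604) = 479/1215434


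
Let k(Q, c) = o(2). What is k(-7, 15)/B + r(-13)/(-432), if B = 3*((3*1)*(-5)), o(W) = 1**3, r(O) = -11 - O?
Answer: -29/1080 ≈ -0.026852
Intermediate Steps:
o(W) = 1
k(Q, c) = 1
B = -45 (B = 3*(3*(-5)) = 3*(-15) = -45)
k(-7, 15)/B + r(-13)/(-432) = 1/(-45) + (-11 - 1*(-13))/(-432) = 1*(-1/45) + (-11 + 13)*(-1/432) = -1/45 + 2*(-1/432) = -1/45 - 1/216 = -29/1080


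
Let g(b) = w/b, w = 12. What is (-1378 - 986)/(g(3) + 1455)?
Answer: -2364/1459 ≈ -1.6203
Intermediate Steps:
g(b) = 12/b
(-1378 - 986)/(g(3) + 1455) = (-1378 - 986)/(12/3 + 1455) = -2364/(12*(⅓) + 1455) = -2364/(4 + 1455) = -2364/1459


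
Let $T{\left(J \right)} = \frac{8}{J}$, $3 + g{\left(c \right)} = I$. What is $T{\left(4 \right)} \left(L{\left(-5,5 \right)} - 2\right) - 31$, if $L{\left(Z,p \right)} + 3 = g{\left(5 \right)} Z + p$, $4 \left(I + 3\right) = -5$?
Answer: $\frac{83}{2} \approx 41.5$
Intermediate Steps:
$I = - \frac{17}{4}$ ($I = -3 + \frac{1}{4} \left(-5\right) = -3 - \frac{5}{4} = - \frac{17}{4} \approx -4.25$)
$g{\left(c \right)} = - \frac{29}{4}$ ($g{\left(c \right)} = -3 - \frac{17}{4} = - \frac{29}{4}$)
$L{\left(Z,p \right)} = -3 + p - \frac{29 Z}{4}$ ($L{\left(Z,p \right)} = -3 - \left(- p + \frac{29 Z}{4}\right) = -3 + p - \frac{29 Z}{4}$)
$T{\left(4 \right)} \left(L{\left(-5,5 \right)} - 2\right) - 31 = \frac{8}{4} \left(\left(-3 + 5 - - \frac{145}{4}\right) - 2\right) - 31 = 8 \cdot \frac{1}{4} \left(\left(-3 + 5 + \frac{145}{4}\right) - 2\right) - 31 = 2 \left(\frac{153}{4} - 2\right) - 31 = 2 \cdot \frac{145}{4} - 31 = \frac{145}{2} - 31 = \frac{83}{2}$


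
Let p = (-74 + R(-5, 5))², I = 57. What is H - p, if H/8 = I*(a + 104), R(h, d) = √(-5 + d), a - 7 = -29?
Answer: 31916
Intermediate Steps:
a = -22 (a = 7 - 29 = -22)
p = 5476 (p = (-74 + √(-5 + 5))² = (-74 + √0)² = (-74 + 0)² = (-74)² = 5476)
H = 37392 (H = 8*(57*(-22 + 104)) = 8*(57*82) = 8*4674 = 37392)
H - p = 37392 - 1*5476 = 37392 - 5476 = 31916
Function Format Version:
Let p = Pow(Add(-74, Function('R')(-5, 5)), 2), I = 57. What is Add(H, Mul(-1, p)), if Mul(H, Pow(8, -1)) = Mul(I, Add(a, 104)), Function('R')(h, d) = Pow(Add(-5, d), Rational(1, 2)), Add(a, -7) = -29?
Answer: 31916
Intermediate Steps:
a = -22 (a = Add(7, -29) = -22)
p = 5476 (p = Pow(Add(-74, Pow(Add(-5, 5), Rational(1, 2))), 2) = Pow(Add(-74, Pow(0, Rational(1, 2))), 2) = Pow(Add(-74, 0), 2) = Pow(-74, 2) = 5476)
H = 37392 (H = Mul(8, Mul(57, Add(-22, 104))) = Mul(8, Mul(57, 82)) = Mul(8, 4674) = 37392)
Add(H, Mul(-1, p)) = Add(37392, Mul(-1, 5476)) = Add(37392, -5476) = 31916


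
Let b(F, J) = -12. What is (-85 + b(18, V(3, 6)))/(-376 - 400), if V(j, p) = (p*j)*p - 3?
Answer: ⅛ ≈ 0.12500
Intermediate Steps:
V(j, p) = -3 + j*p² (V(j, p) = (j*p)*p - 3 = j*p² - 3 = -3 + j*p²)
(-85 + b(18, V(3, 6)))/(-376 - 400) = (-85 - 12)/(-376 - 400) = -97/(-776) = -97*(-1/776) = ⅛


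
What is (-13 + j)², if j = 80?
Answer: 4489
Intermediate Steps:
(-13 + j)² = (-13 + 80)² = 67² = 4489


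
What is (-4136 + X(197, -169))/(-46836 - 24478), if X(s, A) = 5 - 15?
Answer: 2073/35657 ≈ 0.058137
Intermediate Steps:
X(s, A) = -10
(-4136 + X(197, -169))/(-46836 - 24478) = (-4136 - 10)/(-46836 - 24478) = -4146/(-71314) = -4146*(-1/71314) = 2073/35657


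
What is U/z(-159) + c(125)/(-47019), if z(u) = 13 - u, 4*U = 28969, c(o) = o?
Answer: 1362007411/32349072 ≈ 42.103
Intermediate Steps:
U = 28969/4 (U = (¼)*28969 = 28969/4 ≈ 7242.3)
U/z(-159) + c(125)/(-47019) = 28969/(4*(13 - 1*(-159))) + 125/(-47019) = 28969/(4*(13 + 159)) + 125*(-1/47019) = (28969/4)/172 - 125/47019 = (28969/4)*(1/172) - 125/47019 = 28969/688 - 125/47019 = 1362007411/32349072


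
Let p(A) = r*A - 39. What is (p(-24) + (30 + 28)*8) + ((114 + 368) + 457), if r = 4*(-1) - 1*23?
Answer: 2012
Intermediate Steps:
r = -27 (r = -4 - 23 = -27)
p(A) = -39 - 27*A (p(A) = -27*A - 39 = -39 - 27*A)
(p(-24) + (30 + 28)*8) + ((114 + 368) + 457) = ((-39 - 27*(-24)) + (30 + 28)*8) + ((114 + 368) + 457) = ((-39 + 648) + 58*8) + (482 + 457) = (609 + 464) + 939 = 1073 + 939 = 2012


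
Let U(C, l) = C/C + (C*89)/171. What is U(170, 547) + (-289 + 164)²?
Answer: 2687176/171 ≈ 15714.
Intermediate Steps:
U(C, l) = 1 + 89*C/171 (U(C, l) = 1 + (89*C)*(1/171) = 1 + 89*C/171)
U(170, 547) + (-289 + 164)² = (1 + (89/171)*170) + (-289 + 164)² = (1 + 15130/171) + (-125)² = 15301/171 + 15625 = 2687176/171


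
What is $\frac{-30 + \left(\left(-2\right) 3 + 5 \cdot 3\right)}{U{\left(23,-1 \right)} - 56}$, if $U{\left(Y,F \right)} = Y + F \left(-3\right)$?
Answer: $\frac{7}{10} \approx 0.7$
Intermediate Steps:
$U{\left(Y,F \right)} = Y - 3 F$
$\frac{-30 + \left(\left(-2\right) 3 + 5 \cdot 3\right)}{U{\left(23,-1 \right)} - 56} = \frac{-30 + \left(\left(-2\right) 3 + 5 \cdot 3\right)}{\left(23 - -3\right) - 56} = \frac{-30 + \left(-6 + 15\right)}{\left(23 + 3\right) - 56} = \frac{-30 + 9}{26 - 56} = - \frac{21}{-30} = \left(-21\right) \left(- \frac{1}{30}\right) = \frac{7}{10}$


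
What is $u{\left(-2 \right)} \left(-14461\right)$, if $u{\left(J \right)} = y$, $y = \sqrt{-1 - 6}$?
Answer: $- 14461 i \sqrt{7} \approx - 38260.0 i$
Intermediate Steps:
$y = i \sqrt{7}$ ($y = \sqrt{-7} = i \sqrt{7} \approx 2.6458 i$)
$u{\left(J \right)} = i \sqrt{7}$
$u{\left(-2 \right)} \left(-14461\right) = i \sqrt{7} \left(-14461\right) = - 14461 i \sqrt{7}$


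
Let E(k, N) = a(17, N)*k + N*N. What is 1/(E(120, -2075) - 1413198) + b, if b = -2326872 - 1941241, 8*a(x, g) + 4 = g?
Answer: -12212104176345/2861242 ≈ -4.2681e+6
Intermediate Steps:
a(x, g) = -½ + g/8
E(k, N) = N² + k*(-½ + N/8) (E(k, N) = (-½ + N/8)*k + N*N = k*(-½ + N/8) + N² = N² + k*(-½ + N/8))
b = -4268113
1/(E(120, -2075) - 1413198) + b = 1/(((-2075)² + (⅛)*120*(-4 - 2075)) - 1413198) - 4268113 = 1/((4305625 + (⅛)*120*(-2079)) - 1413198) - 4268113 = 1/((4305625 - 31185) - 1413198) - 4268113 = 1/(4274440 - 1413198) - 4268113 = 1/2861242 - 4268113 = -12212104176345/2861242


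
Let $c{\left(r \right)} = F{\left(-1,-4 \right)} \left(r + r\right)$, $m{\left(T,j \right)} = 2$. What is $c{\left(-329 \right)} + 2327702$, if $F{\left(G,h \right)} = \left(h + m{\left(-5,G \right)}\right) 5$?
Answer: $2334282$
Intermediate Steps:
$F{\left(G,h \right)} = 10 + 5 h$ ($F{\left(G,h \right)} = \left(h + 2\right) 5 = \left(2 + h\right) 5 = 10 + 5 h$)
$c{\left(r \right)} = - 20 r$ ($c{\left(r \right)} = \left(10 + 5 \left(-4\right)\right) \left(r + r\right) = \left(10 - 20\right) 2 r = - 10 \cdot 2 r = - 20 r$)
$c{\left(-329 \right)} + 2327702 = \left(-20\right) \left(-329\right) + 2327702 = 6580 + 2327702 = 2334282$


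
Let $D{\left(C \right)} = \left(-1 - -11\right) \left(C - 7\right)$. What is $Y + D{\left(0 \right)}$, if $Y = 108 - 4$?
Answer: $34$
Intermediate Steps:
$Y = 104$ ($Y = 108 - 4 = 104$)
$D{\left(C \right)} = -70 + 10 C$ ($D{\left(C \right)} = \left(-1 + 11\right) \left(-7 + C\right) = 10 \left(-7 + C\right) = -70 + 10 C$)
$Y + D{\left(0 \right)} = 104 + \left(-70 + 10 \cdot 0\right) = 104 + \left(-70 + 0\right) = 104 - 70 = 34$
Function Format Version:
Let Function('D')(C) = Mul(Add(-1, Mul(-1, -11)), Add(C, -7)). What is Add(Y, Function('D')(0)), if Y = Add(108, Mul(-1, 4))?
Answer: 34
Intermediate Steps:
Y = 104 (Y = Add(108, -4) = 104)
Function('D')(C) = Add(-70, Mul(10, C)) (Function('D')(C) = Mul(Add(-1, 11), Add(-7, C)) = Mul(10, Add(-7, C)) = Add(-70, Mul(10, C)))
Add(Y, Function('D')(0)) = Add(104, Add(-70, Mul(10, 0))) = Add(104, Add(-70, 0)) = Add(104, -70) = 34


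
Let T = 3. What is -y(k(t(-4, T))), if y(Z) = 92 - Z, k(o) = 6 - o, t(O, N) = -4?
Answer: -82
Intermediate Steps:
-y(k(t(-4, T))) = -(92 - (6 - 1*(-4))) = -(92 - (6 + 4)) = -(92 - 1*10) = -(92 - 10) = -1*82 = -82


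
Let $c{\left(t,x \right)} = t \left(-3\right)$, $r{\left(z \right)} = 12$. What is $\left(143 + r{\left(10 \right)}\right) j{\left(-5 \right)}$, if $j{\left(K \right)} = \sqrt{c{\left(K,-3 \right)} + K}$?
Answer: $155 \sqrt{10} \approx 490.15$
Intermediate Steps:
$c{\left(t,x \right)} = - 3 t$
$j{\left(K \right)} = \sqrt{2} \sqrt{- K}$ ($j{\left(K \right)} = \sqrt{- 3 K + K} = \sqrt{- 2 K} = \sqrt{2} \sqrt{- K}$)
$\left(143 + r{\left(10 \right)}\right) j{\left(-5 \right)} = \left(143 + 12\right) \sqrt{2} \sqrt{\left(-1\right) \left(-5\right)} = 155 \sqrt{2} \sqrt{5} = 155 \sqrt{10}$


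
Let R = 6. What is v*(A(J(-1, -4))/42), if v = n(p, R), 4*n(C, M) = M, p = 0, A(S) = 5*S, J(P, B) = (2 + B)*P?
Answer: 5/14 ≈ 0.35714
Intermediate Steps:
J(P, B) = P*(2 + B)
n(C, M) = M/4
v = 3/2 (v = (1/4)*6 = 3/2 ≈ 1.5000)
v*(A(J(-1, -4))/42) = 3*((5*(-(2 - 4)))/42)/2 = 3*((5*(-1*(-2)))*(1/42))/2 = 3*((5*2)*(1/42))/2 = 3*(10*(1/42))/2 = (3/2)*(5/21) = 5/14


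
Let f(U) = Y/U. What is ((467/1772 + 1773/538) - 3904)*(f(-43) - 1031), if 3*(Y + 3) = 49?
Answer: 82449384580823/20496724 ≈ 4.0226e+6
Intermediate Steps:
Y = 40/3 (Y = -3 + (1/3)*49 = -3 + 49/3 = 40/3 ≈ 13.333)
f(U) = 40/(3*U)
((467/1772 + 1773/538) - 3904)*(f(-43) - 1031) = ((467/1772 + 1773/538) - 3904)*((40/3)/(-43) - 1031) = ((467*(1/1772) + 1773*(1/538)) - 3904)*((40/3)*(-1/43) - 1031) = ((467/1772 + 1773/538) - 3904)*(-40/129 - 1031) = (1696501/476668 - 3904)*(-133039/129) = -1859215371/476668*(-133039/129) = 82449384580823/20496724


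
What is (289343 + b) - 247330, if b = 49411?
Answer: 91424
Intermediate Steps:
(289343 + b) - 247330 = (289343 + 49411) - 247330 = 338754 - 247330 = 91424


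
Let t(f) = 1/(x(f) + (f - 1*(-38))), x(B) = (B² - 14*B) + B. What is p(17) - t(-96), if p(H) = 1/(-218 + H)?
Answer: -10607/2091606 ≈ -0.0050712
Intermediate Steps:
x(B) = B² - 13*B
t(f) = 1/(38 + f + f*(-13 + f)) (t(f) = 1/(f*(-13 + f) + (f - 1*(-38))) = 1/(f*(-13 + f) + (f + 38)) = 1/(f*(-13 + f) + (38 + f)) = 1/(38 + f + f*(-13 + f)))
p(17) - t(-96) = 1/(-218 + 17) - 1/(38 - 96 - 96*(-13 - 96)) = 1/(-201) - 1/(38 - 96 - 96*(-109)) = -1/201 - 1/(38 - 96 + 10464) = -1/201 - 1/10406 = -10607/2091606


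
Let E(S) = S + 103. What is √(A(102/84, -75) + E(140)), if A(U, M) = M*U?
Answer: √29778/14 ≈ 12.326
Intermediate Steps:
E(S) = 103 + S
√(A(102/84, -75) + E(140)) = √(-7650/84 + (103 + 140)) = √(-7650/84 + 243) = √(-75*17/14 + 243) = √(-1275/14 + 243) = √(2127/14) = √29778/14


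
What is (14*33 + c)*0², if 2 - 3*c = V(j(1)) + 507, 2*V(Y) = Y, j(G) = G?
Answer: 0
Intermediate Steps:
V(Y) = Y/2
c = -337/2 (c = ⅔ - ((½)*1 + 507)/3 = ⅔ - (½ + 507)/3 = ⅔ - ⅓*1015/2 = ⅔ - 1015/6 = -337/2 ≈ -168.50)
(14*33 + c)*0² = (14*33 - 337/2)*0² = (462 - 337/2)*0 = (587/2)*0 = 0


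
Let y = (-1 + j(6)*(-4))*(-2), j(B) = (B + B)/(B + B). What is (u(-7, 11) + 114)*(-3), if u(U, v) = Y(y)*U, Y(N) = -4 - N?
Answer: -636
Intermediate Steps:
j(B) = 1 (j(B) = (2*B)/((2*B)) = (2*B)*(1/(2*B)) = 1)
y = 10 (y = (-1 + 1*(-4))*(-2) = (-1 - 4)*(-2) = -5*(-2) = 10)
u(U, v) = -14*U (u(U, v) = (-4 - 1*10)*U = (-4 - 10)*U = -14*U)
(u(-7, 11) + 114)*(-3) = (-14*(-7) + 114)*(-3) = (98 + 114)*(-3) = 212*(-3) = -636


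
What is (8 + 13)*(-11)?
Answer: -231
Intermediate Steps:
(8 + 13)*(-11) = 21*(-11) = -231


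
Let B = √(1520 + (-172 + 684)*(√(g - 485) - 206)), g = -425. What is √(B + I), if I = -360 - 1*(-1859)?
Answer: √(1499 + 4*√(-6497 + 32*I*√910)) ≈ 39.241 + 4.1194*I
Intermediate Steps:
I = 1499 (I = -360 + 1859 = 1499)
B = √(-103952 + 512*I*√910) (B = √(1520 + (-172 + 684)*(√(-425 - 485) - 206)) = √(1520 + 512*(√(-910) - 206)) = √(1520 + 512*(I*√910 - 206)) = √(1520 + 512*(-206 + I*√910)) = √(1520 + (-105472 + 512*I*√910)) = √(-103952 + 512*I*√910) ≈ 23.887 + 323.3*I)
√(B + I) = √(4*√(-6497 + 32*I*√910) + 1499) = √(1499 + 4*√(-6497 + 32*I*√910))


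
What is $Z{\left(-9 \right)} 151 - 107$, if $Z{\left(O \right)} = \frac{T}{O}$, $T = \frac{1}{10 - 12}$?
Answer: $- \frac{1775}{18} \approx -98.611$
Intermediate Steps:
$T = - \frac{1}{2}$ ($T = \frac{1}{-2} = - \frac{1}{2} \approx -0.5$)
$Z{\left(O \right)} = - \frac{1}{2 O}$
$Z{\left(-9 \right)} 151 - 107 = - \frac{1}{2 \left(-9\right)} 151 - 107 = \left(- \frac{1}{2}\right) \left(- \frac{1}{9}\right) 151 - 107 = \frac{1}{18} \cdot 151 - 107 = \frac{151}{18} - 107 = - \frac{1775}{18}$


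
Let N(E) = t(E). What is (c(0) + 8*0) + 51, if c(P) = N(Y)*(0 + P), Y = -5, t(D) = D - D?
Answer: 51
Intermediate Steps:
t(D) = 0
N(E) = 0
c(P) = 0 (c(P) = 0*(0 + P) = 0*P = 0)
(c(0) + 8*0) + 51 = (0 + 8*0) + 51 = (0 + 0) + 51 = 0 + 51 = 51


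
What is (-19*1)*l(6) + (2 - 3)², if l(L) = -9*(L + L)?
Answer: 2053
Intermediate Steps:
l(L) = -18*L
(-19*1)*l(6) + (2 - 3)² = (-19*1)*(-18*6) + (2 - 3)² = -19*(-108) + (-1)² = 2052 + 1 = 2053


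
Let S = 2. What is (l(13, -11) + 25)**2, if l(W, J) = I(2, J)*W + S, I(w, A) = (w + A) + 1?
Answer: 5929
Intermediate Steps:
I(w, A) = 1 + A + w (I(w, A) = (A + w) + 1 = 1 + A + w)
l(W, J) = 2 + W*(3 + J) (l(W, J) = (1 + J + 2)*W + 2 = (3 + J)*W + 2 = W*(3 + J) + 2 = 2 + W*(3 + J))
(l(13, -11) + 25)**2 = ((2 + 13*(3 - 11)) + 25)**2 = ((2 + 13*(-8)) + 25)**2 = ((2 - 104) + 25)**2 = (-102 + 25)**2 = (-77)**2 = 5929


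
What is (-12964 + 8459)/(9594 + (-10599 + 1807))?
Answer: -4505/802 ≈ -5.6172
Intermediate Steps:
(-12964 + 8459)/(9594 + (-10599 + 1807)) = -4505/(9594 - 8792) = -4505/802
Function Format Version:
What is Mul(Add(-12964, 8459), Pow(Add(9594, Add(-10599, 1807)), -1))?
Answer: Rational(-4505, 802) ≈ -5.6172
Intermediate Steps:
Mul(Add(-12964, 8459), Pow(Add(9594, Add(-10599, 1807)), -1)) = Mul(-4505, Pow(Add(9594, -8792), -1)) = Mul(-4505, Pow(802, -1)) = Mul(-4505, Rational(1, 802)) = Rational(-4505, 802)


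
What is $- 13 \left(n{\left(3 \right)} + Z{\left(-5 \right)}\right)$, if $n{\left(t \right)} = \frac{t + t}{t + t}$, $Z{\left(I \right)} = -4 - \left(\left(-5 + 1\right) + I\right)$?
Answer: $-78$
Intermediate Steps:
$Z{\left(I \right)} = - I$ ($Z{\left(I \right)} = -4 - \left(-4 + I\right) = - I$)
$n{\left(t \right)} = 1$ ($n{\left(t \right)} = \frac{2 t}{2 t} = 2 t \frac{1}{2 t} = 1$)
$- 13 \left(n{\left(3 \right)} + Z{\left(-5 \right)}\right) = - 13 \left(1 - -5\right) = - 13 \left(1 + 5\right) = \left(-13\right) 6 = -78$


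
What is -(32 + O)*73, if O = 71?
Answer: -7519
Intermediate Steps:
-(32 + O)*73 = -(32 + 71)*73 = -103*73 = -1*7519 = -7519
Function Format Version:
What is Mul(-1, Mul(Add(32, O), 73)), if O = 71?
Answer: -7519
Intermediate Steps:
Mul(-1, Mul(Add(32, O), 73)) = Mul(-1, Mul(Add(32, 71), 73)) = Mul(-1, Mul(103, 73)) = Mul(-1, 7519) = -7519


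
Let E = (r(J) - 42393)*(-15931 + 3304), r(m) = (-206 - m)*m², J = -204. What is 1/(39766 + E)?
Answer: 1/1586306641 ≈ 6.3040e-10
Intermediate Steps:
r(m) = m²*(-206 - m)
E = 1586266875 (E = ((-204)²*(-206 - 1*(-204)) - 42393)*(-15931 + 3304) = (41616*(-206 + 204) - 42393)*(-12627) = (41616*(-2) - 42393)*(-12627) = (-83232 - 42393)*(-12627) = -125625*(-12627) = 1586266875)
1/(39766 + E) = 1/(39766 + 1586266875) = 1/1586306641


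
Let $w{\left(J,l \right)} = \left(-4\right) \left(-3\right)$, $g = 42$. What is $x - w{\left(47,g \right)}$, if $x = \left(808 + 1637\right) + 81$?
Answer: $2514$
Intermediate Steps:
$x = 2526$ ($x = 2445 + 81 = 2526$)
$w{\left(J,l \right)} = 12$
$x - w{\left(47,g \right)} = 2526 - 12 = 2514$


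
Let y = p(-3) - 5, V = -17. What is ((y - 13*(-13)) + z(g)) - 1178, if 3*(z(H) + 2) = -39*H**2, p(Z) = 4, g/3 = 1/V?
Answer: -292585/289 ≈ -1012.4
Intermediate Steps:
g = -3/17 (g = 3/(-17) = 3*(-1/17) = -3/17 ≈ -0.17647)
y = -1 (y = 4 - 5 = -1)
z(H) = -2 - 13*H**2 (z(H) = -2 + (-39*H**2)/3 = -2 - 13*H**2)
((y - 13*(-13)) + z(g)) - 1178 = ((-1 - 13*(-13)) + (-2 - 13*(-3/17)**2)) - 1178 = ((-1 + 169) + (-2 - 13*9/289)) - 1178 = (168 + (-2 - 117/289)) - 1178 = (168 - 695/289) - 1178 = 47857/289 - 1178 = -292585/289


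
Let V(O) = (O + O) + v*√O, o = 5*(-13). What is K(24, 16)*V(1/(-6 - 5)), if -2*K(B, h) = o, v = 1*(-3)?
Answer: -65/11 - 195*I*√11/22 ≈ -5.9091 - 29.397*I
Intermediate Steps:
v = -3
o = -65
K(B, h) = 65/2 (K(B, h) = -½*(-65) = 65/2)
V(O) = -3*√O + 2*O (V(O) = (O + O) - 3*√O = 2*O - 3*√O = -3*√O + 2*O)
K(24, 16)*V(1/(-6 - 5)) = 65*(-3*I*√11/11 + 2/(-6 - 5))/2 = 65*(-3*I*√11/11 + 2/(-11))/2 = 65*(-3*I*√11/11 + 2*(-1/11))/2 = 65*(-3*I*√11/11 - 2/11)/2 = 65*(-2/11 - 3*I*√11/11)/2 = -65/11 - 195*I*√11/22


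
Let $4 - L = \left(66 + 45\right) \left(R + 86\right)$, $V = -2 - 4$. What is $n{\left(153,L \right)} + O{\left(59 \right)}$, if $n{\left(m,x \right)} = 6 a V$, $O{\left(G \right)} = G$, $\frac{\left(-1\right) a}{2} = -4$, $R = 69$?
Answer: $-229$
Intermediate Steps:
$a = 8$ ($a = \left(-2\right) \left(-4\right) = 8$)
$V = -6$
$L = -17201$ ($L = 4 - \left(66 + 45\right) \left(69 + 86\right) = 4 - 111 \cdot 155 = 4 - 17205 = -17201$)
$n{\left(m,x \right)} = -288$ ($n{\left(m,x \right)} = 6 \cdot 8 \left(-6\right) = 48 \left(-6\right) = -288$)
$n{\left(153,L \right)} + O{\left(59 \right)} = -288 + 59 = -229$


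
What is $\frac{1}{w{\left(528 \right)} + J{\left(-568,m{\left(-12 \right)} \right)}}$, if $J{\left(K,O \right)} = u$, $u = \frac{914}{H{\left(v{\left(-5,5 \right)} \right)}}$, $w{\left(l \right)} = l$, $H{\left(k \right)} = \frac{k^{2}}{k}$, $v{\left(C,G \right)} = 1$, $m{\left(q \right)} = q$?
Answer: $\frac{1}{1442} \approx 0.00069348$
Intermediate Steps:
$H{\left(k \right)} = k$
$u = 914$ ($u = \frac{914}{1} = 914 \cdot 1 = 914$)
$J{\left(K,O \right)} = 914$
$\frac{1}{w{\left(528 \right)} + J{\left(-568,m{\left(-12 \right)} \right)}} = \frac{1}{528 + 914} = \frac{1}{1442}$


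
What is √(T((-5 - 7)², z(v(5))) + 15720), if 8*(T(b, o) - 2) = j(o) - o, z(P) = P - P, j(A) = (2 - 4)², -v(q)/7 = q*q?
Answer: √62890/2 ≈ 125.39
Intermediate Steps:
v(q) = -7*q² (v(q) = -7*q*q = -7*q²)
j(A) = 4 (j(A) = (-2)² = 4)
z(P) = 0
T(b, o) = 5/2 - o/8 (T(b, o) = 2 + (4 - o)/8 = 2 + (½ - o/8) = 5/2 - o/8)
√(T((-5 - 7)², z(v(5))) + 15720) = √((5/2 - ⅛*0) + 15720) = √((5/2 + 0) + 15720) = √(5/2 + 15720) = √(31445/2) = √62890/2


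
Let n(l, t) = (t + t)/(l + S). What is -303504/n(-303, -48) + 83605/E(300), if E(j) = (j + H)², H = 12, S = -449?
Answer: -231430214507/97344 ≈ -2.3774e+6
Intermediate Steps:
n(l, t) = 2*t/(-449 + l) (n(l, t) = (t + t)/(l - 449) = (2*t)/(-449 + l) = 2*t/(-449 + l))
E(j) = (12 + j)² (E(j) = (j + 12)² = (12 + j)²)
-303504/n(-303, -48) + 83605/E(300) = -303504/(2*(-48)/(-449 - 303)) + 83605/((12 + 300)²) = -303504/(2*(-48)/(-752)) + 83605/(312²) = -303504/(2*(-48)*(-1/752)) + 83605/97344 = -303504/6/47 + 83605*(1/97344) = -303504*47/6 + 83605/97344 = -2377448 + 83605/97344 = -231430214507/97344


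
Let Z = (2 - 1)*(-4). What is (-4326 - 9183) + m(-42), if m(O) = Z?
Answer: -13513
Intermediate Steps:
Z = -4 (Z = 1*(-4) = -4)
m(O) = -4
(-4326 - 9183) + m(-42) = (-4326 - 9183) - 4 = -13509 - 4 = -13513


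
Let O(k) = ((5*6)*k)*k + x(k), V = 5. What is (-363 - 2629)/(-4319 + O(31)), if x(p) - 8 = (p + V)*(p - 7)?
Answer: -2992/25383 ≈ -0.11787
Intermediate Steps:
x(p) = 8 + (-7 + p)*(5 + p) (x(p) = 8 + (p + 5)*(p - 7) = 8 + (5 + p)*(-7 + p) = 8 + (-7 + p)*(5 + p))
O(k) = -27 - 2*k + 31*k**2 (O(k) = ((5*6)*k)*k + (-27 + k**2 - 2*k) = (30*k)*k + (-27 + k**2 - 2*k) = 30*k**2 + (-27 + k**2 - 2*k) = -27 - 2*k + 31*k**2)
(-363 - 2629)/(-4319 + O(31)) = (-363 - 2629)/(-4319 + (-27 - 2*31 + 31*31**2)) = -2992/(-4319 + (-27 - 62 + 31*961)) = -2992/(-4319 + (-27 - 62 + 29791)) = -2992/(-4319 + 29702) = -2992/25383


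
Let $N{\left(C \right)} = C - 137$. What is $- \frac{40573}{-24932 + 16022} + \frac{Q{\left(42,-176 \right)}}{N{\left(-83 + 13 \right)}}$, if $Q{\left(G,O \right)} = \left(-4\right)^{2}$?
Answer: $\frac{917339}{204930} \approx 4.4763$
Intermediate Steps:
$Q{\left(G,O \right)} = 16$
$N{\left(C \right)} = -137 + C$
$- \frac{40573}{-24932 + 16022} + \frac{Q{\left(42,-176 \right)}}{N{\left(-83 + 13 \right)}} = - \frac{40573}{-24932 + 16022} + \frac{16}{-137 + \left(-83 + 13\right)} = - \frac{40573}{-8910} + \frac{16}{-137 - 70} = \left(-40573\right) \left(- \frac{1}{8910}\right) + \frac{16}{-207} = \frac{40573}{8910} + 16 \left(- \frac{1}{207}\right) = \frac{40573}{8910} - \frac{16}{207} = \frac{917339}{204930}$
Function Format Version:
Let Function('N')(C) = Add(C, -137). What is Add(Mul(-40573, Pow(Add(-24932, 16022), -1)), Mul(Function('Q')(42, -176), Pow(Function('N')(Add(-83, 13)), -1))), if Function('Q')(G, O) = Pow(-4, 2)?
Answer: Rational(917339, 204930) ≈ 4.4763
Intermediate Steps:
Function('Q')(G, O) = 16
Function('N')(C) = Add(-137, C)
Add(Mul(-40573, Pow(Add(-24932, 16022), -1)), Mul(Function('Q')(42, -176), Pow(Function('N')(Add(-83, 13)), -1))) = Add(Mul(-40573, Pow(Add(-24932, 16022), -1)), Mul(16, Pow(Add(-137, Add(-83, 13)), -1))) = Add(Mul(-40573, Pow(-8910, -1)), Mul(16, Pow(Add(-137, -70), -1))) = Add(Mul(-40573, Rational(-1, 8910)), Mul(16, Pow(-207, -1))) = Add(Rational(40573, 8910), Mul(16, Rational(-1, 207))) = Add(Rational(40573, 8910), Rational(-16, 207)) = Rational(917339, 204930)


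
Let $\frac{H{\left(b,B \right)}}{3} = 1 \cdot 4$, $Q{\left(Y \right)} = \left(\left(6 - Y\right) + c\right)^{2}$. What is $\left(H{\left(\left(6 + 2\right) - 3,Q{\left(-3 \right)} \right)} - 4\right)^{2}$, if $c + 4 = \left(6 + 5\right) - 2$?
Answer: $64$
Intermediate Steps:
$c = 5$ ($c = -4 + \left(\left(6 + 5\right) - 2\right) = -4 + \left(11 - 2\right) = -4 + 9 = 5$)
$Q{\left(Y \right)} = \left(11 - Y\right)^{2}$ ($Q{\left(Y \right)} = \left(\left(6 - Y\right) + 5\right)^{2} = \left(11 - Y\right)^{2}$)
$H{\left(b,B \right)} = 12$ ($H{\left(b,B \right)} = 3 \cdot 1 \cdot 4 = 3 \cdot 4 = 12$)
$\left(H{\left(\left(6 + 2\right) - 3,Q{\left(-3 \right)} \right)} - 4\right)^{2} = \left(12 - 4\right)^{2} = 8^{2} = 64$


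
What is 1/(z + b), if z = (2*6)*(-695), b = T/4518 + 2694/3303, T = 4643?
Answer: -1658106/13825547671 ≈ -0.00011993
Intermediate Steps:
b = 3056369/1658106 (b = 4643/4518 + 2694/3303 = 4643*(1/4518) + 2694*(1/3303) = 4643/4518 + 898/1101 = 3056369/1658106 ≈ 1.8433)
z = -8340 (z = 12*(-695) = -8340)
1/(z + b) = 1/(-8340 + 3056369/1658106) = 1/(-13825547671/1658106) = -1658106/13825547671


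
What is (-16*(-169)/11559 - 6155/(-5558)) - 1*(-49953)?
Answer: 3209312763143/64244922 ≈ 49954.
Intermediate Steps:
(-16*(-169)/11559 - 6155/(-5558)) - 1*(-49953) = (2704*(1/11559) - 6155*(-1/5558)) + 49953 = (2704/11559 + 6155/5558) + 49953 = 86174477/64244922 + 49953 = 3209312763143/64244922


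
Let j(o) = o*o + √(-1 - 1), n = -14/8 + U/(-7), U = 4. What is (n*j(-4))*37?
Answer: -9620/7 - 2405*I*√2/28 ≈ -1374.3 - 121.47*I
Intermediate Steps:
n = -65/28 (n = -14/8 + 4/(-7) = -14*⅛ + 4*(-⅐) = -7/4 - 4/7 = -65/28 ≈ -2.3214)
j(o) = o² + I*√2 (j(o) = o² + √(-2) = o² + I*√2)
(n*j(-4))*37 = -65*((-4)² + I*√2)/28*37 = -65*(16 + I*√2)/28*37 = (-260/7 - 65*I*√2/28)*37 = -9620/7 - 2405*I*√2/28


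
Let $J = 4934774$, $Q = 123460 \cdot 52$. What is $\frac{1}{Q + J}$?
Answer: $\frac{1}{11354694} \approx 8.8069 \cdot 10^{-8}$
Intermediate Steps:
$Q = 6419920$
$\frac{1}{Q + J} = \frac{1}{6419920 + 4934774} = \frac{1}{11354694}$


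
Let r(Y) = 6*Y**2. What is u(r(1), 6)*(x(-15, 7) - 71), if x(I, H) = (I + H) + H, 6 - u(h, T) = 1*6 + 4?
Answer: 288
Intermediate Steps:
u(h, T) = -4 (u(h, T) = 6 - (1*6 + 4) = 6 - (6 + 4) = 6 - 1*10 = 6 - 10 = -4)
x(I, H) = I + 2*H (x(I, H) = (H + I) + H = I + 2*H)
u(r(1), 6)*(x(-15, 7) - 71) = -4*((-15 + 2*7) - 71) = -4*((-15 + 14) - 71) = -4*(-1 - 71) = -4*(-72) = 288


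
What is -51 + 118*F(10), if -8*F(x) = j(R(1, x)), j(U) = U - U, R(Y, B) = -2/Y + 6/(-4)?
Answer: -51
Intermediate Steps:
R(Y, B) = -3/2 - 2/Y (R(Y, B) = -2/Y + 6*(-1/4) = -2/Y - 3/2 = -3/2 - 2/Y)
j(U) = 0
F(x) = 0 (F(x) = -1/8*0 = 0)
-51 + 118*F(10) = -51 + 118*0 = -51 + 0 = -51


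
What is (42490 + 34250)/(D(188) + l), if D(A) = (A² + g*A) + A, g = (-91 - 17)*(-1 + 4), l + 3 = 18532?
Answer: -76740/6851 ≈ -11.201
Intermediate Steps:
l = 18529 (l = -3 + 18532 = 18529)
g = -324 (g = -108*3 = -324)
D(A) = A² - 323*A (D(A) = (A² - 324*A) + A = A² - 323*A)
(42490 + 34250)/(D(188) + l) = (42490 + 34250)/(188*(-323 + 188) + 18529) = 76740/(188*(-135) + 18529) = 76740/(-25380 + 18529) = 76740/(-6851) = 76740*(-1/6851) = -76740/6851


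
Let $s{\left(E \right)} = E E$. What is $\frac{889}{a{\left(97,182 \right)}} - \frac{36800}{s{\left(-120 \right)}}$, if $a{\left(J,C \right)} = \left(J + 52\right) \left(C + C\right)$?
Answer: $- \frac{177061}{69732} \approx -2.5392$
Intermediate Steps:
$s{\left(E \right)} = E^{2}$
$a{\left(J,C \right)} = 2 C \left(52 + J\right)$ ($a{\left(J,C \right)} = \left(52 + J\right) 2 C = 2 C \left(52 + J\right)$)
$\frac{889}{a{\left(97,182 \right)}} - \frac{36800}{s{\left(-120 \right)}} = \frac{889}{2 \cdot 182 \left(52 + 97\right)} - \frac{36800}{\left(-120\right)^{2}} = \frac{889}{2 \cdot 182 \cdot 149} - \frac{36800}{14400} = \frac{889}{54236} - \frac{23}{9} = 889 \cdot \frac{1}{54236} - \frac{23}{9} = \frac{127}{7748} - \frac{23}{9} = - \frac{177061}{69732}$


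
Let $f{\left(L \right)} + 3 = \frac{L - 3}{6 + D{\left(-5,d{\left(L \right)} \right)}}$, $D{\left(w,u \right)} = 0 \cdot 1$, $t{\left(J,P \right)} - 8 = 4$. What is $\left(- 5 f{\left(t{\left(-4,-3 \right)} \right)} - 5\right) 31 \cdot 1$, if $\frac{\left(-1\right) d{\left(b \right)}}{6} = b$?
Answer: $\frac{155}{2} \approx 77.5$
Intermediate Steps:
$d{\left(b \right)} = - 6 b$
$t{\left(J,P \right)} = 12$ ($t{\left(J,P \right)} = 8 + 4 = 12$)
$D{\left(w,u \right)} = 0$
$f{\left(L \right)} = - \frac{7}{2} + \frac{L}{6}$ ($f{\left(L \right)} = -3 + \frac{L - 3}{6 + 0} = -3 + \frac{-3 + L}{6} = -3 + \left(-3 + L\right) \frac{1}{6} = -3 + \left(- \frac{1}{2} + \frac{L}{6}\right) = - \frac{7}{2} + \frac{L}{6}$)
$\left(- 5 f{\left(t{\left(-4,-3 \right)} \right)} - 5\right) 31 \cdot 1 = \left(- 5 \left(- \frac{7}{2} + \frac{1}{6} \cdot 12\right) - 5\right) 31 \cdot 1 = \left(- 5 \left(- \frac{7}{2} + 2\right) - 5\right) 31 \cdot 1 = \left(\left(-5\right) \left(- \frac{3}{2}\right) - 5\right) 31 \cdot 1 = \left(\frac{15}{2} - 5\right) 31 \cdot 1 = \frac{5}{2} \cdot 31 \cdot 1 = \frac{155}{2} \cdot 1 = \frac{155}{2}$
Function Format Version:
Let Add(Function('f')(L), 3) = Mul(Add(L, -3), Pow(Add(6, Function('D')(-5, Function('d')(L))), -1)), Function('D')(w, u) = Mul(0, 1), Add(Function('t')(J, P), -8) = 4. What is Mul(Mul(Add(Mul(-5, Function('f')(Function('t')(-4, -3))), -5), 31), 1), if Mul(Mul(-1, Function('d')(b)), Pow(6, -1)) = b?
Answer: Rational(155, 2) ≈ 77.500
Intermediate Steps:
Function('d')(b) = Mul(-6, b)
Function('t')(J, P) = 12 (Function('t')(J, P) = Add(8, 4) = 12)
Function('D')(w, u) = 0
Function('f')(L) = Add(Rational(-7, 2), Mul(Rational(1, 6), L)) (Function('f')(L) = Add(-3, Mul(Add(L, -3), Pow(Add(6, 0), -1))) = Add(-3, Mul(Add(-3, L), Pow(6, -1))) = Add(-3, Mul(Add(-3, L), Rational(1, 6))) = Add(-3, Add(Rational(-1, 2), Mul(Rational(1, 6), L))) = Add(Rational(-7, 2), Mul(Rational(1, 6), L)))
Mul(Mul(Add(Mul(-5, Function('f')(Function('t')(-4, -3))), -5), 31), 1) = Mul(Mul(Add(Mul(-5, Add(Rational(-7, 2), Mul(Rational(1, 6), 12))), -5), 31), 1) = Mul(Mul(Add(Mul(-5, Add(Rational(-7, 2), 2)), -5), 31), 1) = Mul(Mul(Add(Mul(-5, Rational(-3, 2)), -5), 31), 1) = Mul(Mul(Add(Rational(15, 2), -5), 31), 1) = Mul(Mul(Rational(5, 2), 31), 1) = Mul(Rational(155, 2), 1) = Rational(155, 2)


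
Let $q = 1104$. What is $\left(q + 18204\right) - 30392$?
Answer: $-11084$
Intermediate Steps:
$\left(q + 18204\right) - 30392 = \left(1104 + 18204\right) - 30392 = 19308 - 30392 = -11084$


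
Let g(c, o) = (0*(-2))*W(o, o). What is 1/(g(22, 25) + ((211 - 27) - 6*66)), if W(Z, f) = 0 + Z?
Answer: -1/212 ≈ -0.0047170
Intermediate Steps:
W(Z, f) = Z
g(c, o) = 0 (g(c, o) = (0*(-2))*o = 0*o = 0)
1/(g(22, 25) + ((211 - 27) - 6*66)) = 1/(0 + ((211 - 27) - 6*66)) = 1/(0 + (184 - 396)) = 1/(0 - 212) = 1/(-212) = -1/212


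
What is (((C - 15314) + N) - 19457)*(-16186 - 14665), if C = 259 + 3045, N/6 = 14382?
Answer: -1691406075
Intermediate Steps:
N = 86292 (N = 6*14382 = 86292)
C = 3304
(((C - 15314) + N) - 19457)*(-16186 - 14665) = (((3304 - 15314) + 86292) - 19457)*(-16186 - 14665) = ((-12010 + 86292) - 19457)*(-30851) = (74282 - 19457)*(-30851) = 54825*(-30851) = -1691406075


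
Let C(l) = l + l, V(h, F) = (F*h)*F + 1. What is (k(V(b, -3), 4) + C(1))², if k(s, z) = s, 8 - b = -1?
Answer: 7056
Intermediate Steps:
b = 9 (b = 8 - 1*(-1) = 8 + 1 = 9)
V(h, F) = 1 + h*F² (V(h, F) = h*F² + 1 = 1 + h*F²)
C(l) = 2*l
(k(V(b, -3), 4) + C(1))² = ((1 + 9*(-3)²) + 2*1)² = ((1 + 9*9) + 2)² = ((1 + 81) + 2)² = (82 + 2)² = 84² = 7056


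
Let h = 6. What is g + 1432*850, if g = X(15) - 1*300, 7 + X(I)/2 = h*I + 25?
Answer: 1217116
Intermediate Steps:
X(I) = 36 + 12*I (X(I) = -14 + 2*(6*I + 25) = -14 + 2*(25 + 6*I) = -14 + (50 + 12*I) = 36 + 12*I)
g = -84 (g = (36 + 12*15) - 1*300 = (36 + 180) - 300 = 216 - 300 = -84)
g + 1432*850 = -84 + 1432*850 = -84 + 1217200 = 1217116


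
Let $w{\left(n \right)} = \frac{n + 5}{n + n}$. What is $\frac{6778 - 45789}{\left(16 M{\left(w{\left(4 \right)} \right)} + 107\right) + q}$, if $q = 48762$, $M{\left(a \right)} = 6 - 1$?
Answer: $- \frac{39011}{48949} \approx -0.79697$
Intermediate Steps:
$w{\left(n \right)} = \frac{5 + n}{2 n}$
$M{\left(a \right)} = 5$
$\frac{6778 - 45789}{\left(16 M{\left(w{\left(4 \right)} \right)} + 107\right) + q} = \frac{6778 - 45789}{\left(16 \cdot 5 + 107\right) + 48762} = - \frac{39011}{\left(80 + 107\right) + 48762} = - \frac{39011}{187 + 48762} = - \frac{39011}{48949}$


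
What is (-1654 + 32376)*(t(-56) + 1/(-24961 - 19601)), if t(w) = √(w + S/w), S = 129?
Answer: -15361/22281 + 15361*I*√45710/14 ≈ -0.68942 + 2.3458e+5*I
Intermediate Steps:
t(w) = √(w + 129/w)
(-1654 + 32376)*(t(-56) + 1/(-24961 - 19601)) = (-1654 + 32376)*(√(-56 + 129/(-56)) + 1/(-24961 - 19601)) = 30722*(√(-56 + 129*(-1/56)) + 1/(-44562)) = 30722*(√(-56 - 129/56) - 1/44562) = 30722*(√(-3265/56) - 1/44562) = 30722*(I*√45710/28 - 1/44562) = 30722*(-1/44562 + I*√45710/28) = -15361/22281 + 15361*I*√45710/14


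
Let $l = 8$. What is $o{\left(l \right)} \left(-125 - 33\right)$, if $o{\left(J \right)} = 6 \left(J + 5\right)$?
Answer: $-12324$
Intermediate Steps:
$o{\left(J \right)} = 30 + 6 J$ ($o{\left(J \right)} = 6 \left(5 + J\right) = 30 + 6 J$)
$o{\left(l \right)} \left(-125 - 33\right) = \left(30 + 6 \cdot 8\right) \left(-125 - 33\right) = \left(30 + 48\right) \left(-158\right) = 78 \left(-158\right) = -12324$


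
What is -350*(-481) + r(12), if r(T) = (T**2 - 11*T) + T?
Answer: 168374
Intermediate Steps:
r(T) = T**2 - 10*T
-350*(-481) + r(12) = -350*(-481) + 12*(-10 + 12) = 168350 + 12*2 = 168350 + 24 = 168374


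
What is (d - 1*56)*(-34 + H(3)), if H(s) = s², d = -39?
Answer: 2375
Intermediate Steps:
(d - 1*56)*(-34 + H(3)) = (-39 - 1*56)*(-34 + 3²) = (-39 - 56)*(-34 + 9) = -95*(-25) = 2375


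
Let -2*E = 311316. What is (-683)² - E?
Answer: 622147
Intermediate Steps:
E = -155658 (E = -½*311316 = -155658)
(-683)² - E = (-683)² - 1*(-155658) = 466489 + 155658 = 622147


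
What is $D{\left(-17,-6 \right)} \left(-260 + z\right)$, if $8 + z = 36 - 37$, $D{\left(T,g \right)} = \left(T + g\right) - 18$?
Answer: $11029$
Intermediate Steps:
$D{\left(T,g \right)} = -18 + T + g$
$z = -9$ ($z = -8 + \left(36 - 37\right) = -8 - 1 = -9$)
$D{\left(-17,-6 \right)} \left(-260 + z\right) = \left(-18 - 17 - 6\right) \left(-260 - 9\right) = \left(-41\right) \left(-269\right) = 11029$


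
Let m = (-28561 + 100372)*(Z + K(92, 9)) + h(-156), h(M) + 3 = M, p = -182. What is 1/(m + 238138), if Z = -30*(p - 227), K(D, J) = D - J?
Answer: 1/887319262 ≈ 1.1270e-9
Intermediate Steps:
h(M) = -3 + M
Z = 12270 (Z = -30*(-182 - 227) = -30*(-409) = 12270)
m = 887081124 (m = (-28561 + 100372)*(12270 + (92 - 1*9)) + (-3 - 156) = 71811*(12270 + (92 - 9)) - 159 = 71811*(12270 + 83) - 159 = 71811*12353 - 159 = 887081283 - 159 = 887081124)
1/(m + 238138) = 1/(887081124 + 238138) = 1/887319262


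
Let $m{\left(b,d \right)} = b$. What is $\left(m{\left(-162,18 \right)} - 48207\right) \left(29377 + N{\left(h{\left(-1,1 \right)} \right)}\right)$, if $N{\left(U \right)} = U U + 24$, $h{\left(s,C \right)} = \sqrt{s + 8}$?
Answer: $-1422435552$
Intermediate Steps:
$h{\left(s,C \right)} = \sqrt{8 + s}$
$N{\left(U \right)} = 24 + U^{2}$ ($N{\left(U \right)} = U^{2} + 24 = 24 + U^{2}$)
$\left(m{\left(-162,18 \right)} - 48207\right) \left(29377 + N{\left(h{\left(-1,1 \right)} \right)}\right) = \left(-162 - 48207\right) \left(29377 + \left(24 + \left(\sqrt{8 - 1}\right)^{2}\right)\right) = - 48369 \left(29377 + \left(24 + \left(\sqrt{7}\right)^{2}\right)\right) = - 48369 \left(29377 + \left(24 + 7\right)\right) = - 48369 \left(29377 + 31\right) = \left(-48369\right) 29408 = -1422435552$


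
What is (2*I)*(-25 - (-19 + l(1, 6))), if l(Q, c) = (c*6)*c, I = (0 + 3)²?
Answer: -3996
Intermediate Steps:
I = 9 (I = 3² = 9)
l(Q, c) = 6*c² (l(Q, c) = (6*c)*c = 6*c²)
(2*I)*(-25 - (-19 + l(1, 6))) = (2*9)*(-25 - (-19 + 6*6²)) = 18*(-25 - (-19 + 6*36)) = 18*(-25 - (-19 + 216)) = 18*(-25 - 1*197) = 18*(-25 - 197) = 18*(-222) = -3996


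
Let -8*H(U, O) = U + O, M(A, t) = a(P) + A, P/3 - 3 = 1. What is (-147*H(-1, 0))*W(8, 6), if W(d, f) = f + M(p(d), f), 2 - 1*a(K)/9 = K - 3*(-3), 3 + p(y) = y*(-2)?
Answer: 3381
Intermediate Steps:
P = 12 (P = 9 + 3*1 = 9 + 3 = 12)
p(y) = -3 - 2*y (p(y) = -3 + y*(-2) = -3 - 2*y)
a(K) = -63 - 9*K (a(K) = 18 - 9*(K - 3*(-3)) = 18 - 9*(K + 9) = 18 - 9*(9 + K) = 18 + (-81 - 9*K) = -63 - 9*K)
M(A, t) = -171 + A (M(A, t) = (-63 - 9*12) + A = (-63 - 108) + A = -171 + A)
H(U, O) = -O/8 - U/8 (H(U, O) = -(U + O)/8 = -(O + U)/8 = -O/8 - U/8)
W(d, f) = -174 + f - 2*d (W(d, f) = f + (-171 + (-3 - 2*d)) = f + (-174 - 2*d) = -174 + f - 2*d)
(-147*H(-1, 0))*W(8, 6) = (-147*(-1/8*0 - 1/8*(-1)))*(-174 + 6 - 2*8) = (-147*(0 + 1/8))*(-174 + 6 - 16) = -147*1/8*(-184) = -147/8*(-184) = 3381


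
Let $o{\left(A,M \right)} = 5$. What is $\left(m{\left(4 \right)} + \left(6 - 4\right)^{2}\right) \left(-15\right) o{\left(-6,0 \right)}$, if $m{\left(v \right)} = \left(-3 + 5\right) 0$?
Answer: $-300$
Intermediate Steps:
$m{\left(v \right)} = 0$ ($m{\left(v \right)} = 2 \cdot 0 = 0$)
$\left(m{\left(4 \right)} + \left(6 - 4\right)^{2}\right) \left(-15\right) o{\left(-6,0 \right)} = \left(0 + \left(6 - 4\right)^{2}\right) \left(-15\right) 5 = \left(0 + 2^{2}\right) \left(-15\right) 5 = \left(0 + 4\right) \left(-15\right) 5 = 4 \left(-15\right) 5 = \left(-60\right) 5 = -300$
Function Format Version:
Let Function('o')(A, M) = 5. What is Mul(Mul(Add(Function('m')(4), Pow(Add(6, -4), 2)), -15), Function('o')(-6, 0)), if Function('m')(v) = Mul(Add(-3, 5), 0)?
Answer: -300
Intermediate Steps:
Function('m')(v) = 0 (Function('m')(v) = Mul(2, 0) = 0)
Mul(Mul(Add(Function('m')(4), Pow(Add(6, -4), 2)), -15), Function('o')(-6, 0)) = Mul(Mul(Add(0, Pow(Add(6, -4), 2)), -15), 5) = Mul(Mul(Add(0, Pow(2, 2)), -15), 5) = Mul(Mul(Add(0, 4), -15), 5) = Mul(Mul(4, -15), 5) = Mul(-60, 5) = -300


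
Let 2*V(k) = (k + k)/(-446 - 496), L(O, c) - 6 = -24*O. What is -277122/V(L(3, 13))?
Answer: -43508154/11 ≈ -3.9553e+6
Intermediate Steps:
L(O, c) = 6 - 24*O
V(k) = -k/942 (V(k) = ((k + k)/(-446 - 496))/2 = ((2*k)/(-942))/2 = ((2*k)*(-1/942))/2 = (-k/471)/2 = -k/942)
-277122/V(L(3, 13)) = -277122*(-942/(6 - 24*3)) = -277122*(-942/(6 - 72)) = -277122/((-1/942*(-66))) = -277122/11/157 = -277122*157/11 = -43508154/11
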